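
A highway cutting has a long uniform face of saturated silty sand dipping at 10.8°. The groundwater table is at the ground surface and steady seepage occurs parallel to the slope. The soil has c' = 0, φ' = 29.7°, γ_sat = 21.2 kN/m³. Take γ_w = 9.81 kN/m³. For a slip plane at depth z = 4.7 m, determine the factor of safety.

With seepage parallel to the slope and the water table at the surface, the effective normal stress on the slip plane uses the buoyant unit weight γ' = γ_sat − γ_w while the driving shear stress uses γ_sat:
FS = [c' + γ' z cos²β tanφ'] / [γ_sat z sinβ cosβ]
(For c' = 0 this reduces to FS = (γ'/γ_sat)·tanφ'/tanβ.)
γ' = 21.2 − 9.81 = 11.39 kN/m³
Numerator = 0.0 + 11.39·4.7·cos²10.8°·tan29.7° = 0.0 + 11.39·4.7·0.9649·0.5704 = 29.463 kPa
Denominator = 21.2·4.7·sin10.8°·cos10.8° = 21.2·4.7·0.1874·0.9823 = 18.340 kPa
FS = 29.463 / 18.340 = 1.606

FS = 1.61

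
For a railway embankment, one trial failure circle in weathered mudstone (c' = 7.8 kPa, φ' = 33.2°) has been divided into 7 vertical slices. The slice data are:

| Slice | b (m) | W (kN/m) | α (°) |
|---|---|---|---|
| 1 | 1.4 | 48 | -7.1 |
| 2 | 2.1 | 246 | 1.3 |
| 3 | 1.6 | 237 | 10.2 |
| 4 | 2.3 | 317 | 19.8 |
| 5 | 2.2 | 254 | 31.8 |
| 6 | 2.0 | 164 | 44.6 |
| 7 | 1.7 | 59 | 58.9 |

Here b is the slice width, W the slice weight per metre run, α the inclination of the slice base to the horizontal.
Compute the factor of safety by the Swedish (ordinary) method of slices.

FS = 2.02

Ordinary method of slices: FS = Σ[c'·Δl_i + (W_i cosα_i)·tanφ'] / Σ W_i sinα_i, with Δl_i = b_i / cosα_i.
Slice 1: Δl = 1.4/cos(-7.1°) = 1.411 m; N'_1 = 48·cos(-7.1°) = 47.6; c'Δl = 11.00; W sinα = -5.9
Slice 2: Δl = 2.1/cos1.3° = 2.101 m; N'_2 = 246·cos1.3° = 245.9; c'Δl = 16.38; W sinα = 5.6
Slice 3: Δl = 1.6/cos10.2° = 1.626 m; N'_3 = 237·cos10.2° = 233.3; c'Δl = 12.68; W sinα = 42.0
Slice 4: Δl = 2.3/cos19.8° = 2.445 m; N'_4 = 317·cos19.8° = 298.3; c'Δl = 19.07; W sinα = 107.4
Slice 5: Δl = 2.2/cos31.8° = 2.589 m; N'_5 = 254·cos31.8° = 215.9; c'Δl = 20.19; W sinα = 133.8
Slice 6: Δl = 2.0/cos44.6° = 2.809 m; N'_6 = 164·cos44.6° = 116.8; c'Δl = 21.91; W sinα = 115.2
Slice 7: Δl = 1.7/cos58.9° = 3.291 m; N'_7 = 59·cos58.9° = 30.5; c'Δl = 25.67; W sinα = 50.5
Σc'Δl = 126.9 kN/m; ΣN' = 1188.2 kN/m; ΣW sinα = 448.5 kN/m
Resisting = 126.9 + 1188.2·tan33.2° = 126.9 + 777.5 = 904.4 kN/m
FS = 904.4 / 448.5 = 2.017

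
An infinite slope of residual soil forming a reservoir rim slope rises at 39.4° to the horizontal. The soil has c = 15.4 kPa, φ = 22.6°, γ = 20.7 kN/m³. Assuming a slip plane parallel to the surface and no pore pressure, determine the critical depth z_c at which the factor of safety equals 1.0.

Setting FS = 1.00 in FS = [c + γz cos²β tanφ] / [γz sinβ cosβ] and solving for z:
z = c / [γ cosβ (FS·sinβ − cosβ·tanφ)]
  = 15.4 / [20.7·cos39.4°·(1.00·sin39.4° − cos39.4°·tan22.6°)]
  = 15.4 / [20.7·0.7727·(1.00·0.6347 − 0.7727·0.4163)]
  = 15.4 / 5.0078 = 3.075 m

z_c = 3.08 m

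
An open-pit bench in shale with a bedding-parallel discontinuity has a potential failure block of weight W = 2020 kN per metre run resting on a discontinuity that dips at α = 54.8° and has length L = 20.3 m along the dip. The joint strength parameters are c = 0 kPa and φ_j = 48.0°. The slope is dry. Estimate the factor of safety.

FS = 0.78

Resolving the block weight along and normal to the plane and applying the Mohr–Coulomb strength on the joint:
N' = W cosα = 2020·cos54.8° = 1164.4 kN/m
Driving force T = W sinα = 2020·sin54.8° = 1650.6 kN/m
Resisting force R = c·L + N'·tanφ_j = 0·20.3 + 1164.4·tan48.0° = 0.0 + 1293.2 = 1293.2 kN/m
FS = R / T = 1293.2 / 1650.6 = 0.783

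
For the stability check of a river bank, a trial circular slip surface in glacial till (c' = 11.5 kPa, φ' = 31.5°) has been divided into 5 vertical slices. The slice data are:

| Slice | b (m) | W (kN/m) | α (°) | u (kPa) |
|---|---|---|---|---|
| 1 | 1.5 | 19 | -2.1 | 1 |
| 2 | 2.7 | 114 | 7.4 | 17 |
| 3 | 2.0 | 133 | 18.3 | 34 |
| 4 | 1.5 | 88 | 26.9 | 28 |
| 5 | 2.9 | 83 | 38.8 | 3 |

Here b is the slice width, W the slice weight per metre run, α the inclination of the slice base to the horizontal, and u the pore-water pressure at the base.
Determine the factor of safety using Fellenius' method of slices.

Ordinary method of slices: FS = Σ[c'·Δl_i + (W_i cosα_i − u_i·Δl_i)·tanφ'] / Σ W_i sinα_i, with Δl_i = b_i / cosα_i.
Slice 1: Δl = 1.5/cos(-2.1°) = 1.501 m; N'_1 = 19·cos(-2.1°) − 1·1.501 = 17.5; c'Δl = 17.26; W sinα = -0.7
Slice 2: Δl = 2.7/cos7.4° = 2.723 m; N'_2 = 114·cos7.4° − 17·2.723 = 66.8; c'Δl = 31.31; W sinα = 14.7
Slice 3: Δl = 2.0/cos18.3° = 2.107 m; N'_3 = 133·cos18.3° − 34·2.107 = 54.7; c'Δl = 24.23; W sinα = 41.8
Slice 4: Δl = 1.5/cos26.9° = 1.682 m; N'_4 = 88·cos26.9° − 28·1.682 = 31.4; c'Δl = 19.34; W sinα = 39.8
Slice 5: Δl = 2.9/cos38.8° = 3.721 m; N'_5 = 83·cos38.8° − 3·3.721 = 53.5; c'Δl = 42.79; W sinα = 52.0
Σc'Δl = 134.9 kN/m; ΣN' = 223.8 kN/m; ΣW sinα = 147.6 kN/m
Resisting = 134.9 + 223.8·tan31.5° = 134.9 + 137.1 = 272.1 kN/m
FS = 272.1 / 147.6 = 1.844

FS = 1.84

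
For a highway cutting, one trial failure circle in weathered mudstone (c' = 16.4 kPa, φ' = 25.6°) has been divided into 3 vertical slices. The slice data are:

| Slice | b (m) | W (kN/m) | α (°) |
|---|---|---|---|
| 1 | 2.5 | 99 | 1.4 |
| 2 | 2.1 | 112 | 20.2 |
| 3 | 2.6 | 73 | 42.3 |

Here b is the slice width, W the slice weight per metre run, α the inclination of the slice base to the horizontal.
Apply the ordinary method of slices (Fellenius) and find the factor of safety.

Ordinary method of slices: FS = Σ[c'·Δl_i + (W_i cosα_i)·tanφ'] / Σ W_i sinα_i, with Δl_i = b_i / cosα_i.
Slice 1: Δl = 2.5/cos1.4° = 2.501 m; N'_1 = 99·cos1.4° = 99.0; c'Δl = 41.01; W sinα = 2.4
Slice 2: Δl = 2.1/cos20.2° = 2.238 m; N'_2 = 112·cos20.2° = 105.1; c'Δl = 36.70; W sinα = 38.7
Slice 3: Δl = 2.6/cos42.3° = 3.515 m; N'_3 = 73·cos42.3° = 54.0; c'Δl = 57.65; W sinα = 49.1
Σc'Δl = 135.4 kN/m; ΣN' = 258.1 kN/m; ΣW sinα = 90.2 kN/m
Resisting = 135.4 + 258.1·tan25.6° = 135.4 + 123.6 = 259.0 kN/m
FS = 259.0 / 90.2 = 2.871

FS = 2.87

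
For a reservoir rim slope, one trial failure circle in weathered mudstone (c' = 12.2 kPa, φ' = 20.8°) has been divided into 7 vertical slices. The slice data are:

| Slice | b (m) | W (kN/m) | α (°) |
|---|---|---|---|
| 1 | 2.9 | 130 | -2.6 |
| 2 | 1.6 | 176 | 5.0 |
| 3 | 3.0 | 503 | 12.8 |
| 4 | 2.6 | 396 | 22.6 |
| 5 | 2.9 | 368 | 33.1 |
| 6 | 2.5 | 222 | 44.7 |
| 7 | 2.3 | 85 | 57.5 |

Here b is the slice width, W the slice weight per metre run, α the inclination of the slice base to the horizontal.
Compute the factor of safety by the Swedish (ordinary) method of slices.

FS = 1.28

Ordinary method of slices: FS = Σ[c'·Δl_i + (W_i cosα_i)·tanφ'] / Σ W_i sinα_i, with Δl_i = b_i / cosα_i.
Slice 1: Δl = 2.9/cos(-2.6°) = 2.903 m; N'_1 = 130·cos(-2.6°) = 129.9; c'Δl = 35.42; W sinα = -5.9
Slice 2: Δl = 1.6/cos5.0° = 1.606 m; N'_2 = 176·cos5.0° = 175.3; c'Δl = 19.59; W sinα = 15.3
Slice 3: Δl = 3.0/cos12.8° = 3.076 m; N'_3 = 503·cos12.8° = 490.5; c'Δl = 37.53; W sinα = 111.4
Slice 4: Δl = 2.6/cos22.6° = 2.816 m; N'_4 = 396·cos22.6° = 365.6; c'Δl = 34.36; W sinα = 152.2
Slice 5: Δl = 2.9/cos33.1° = 3.462 m; N'_5 = 368·cos33.1° = 308.3; c'Δl = 42.23; W sinα = 201.0
Slice 6: Δl = 2.5/cos44.7° = 3.517 m; N'_6 = 222·cos44.7° = 157.8; c'Δl = 42.91; W sinα = 156.2
Slice 7: Δl = 2.3/cos57.5° = 4.281 m; N'_7 = 85·cos57.5° = 45.7; c'Δl = 52.22; W sinα = 71.7
Σc'Δl = 264.3 kN/m; ΣN' = 1673.0 kN/m; ΣW sinα = 701.9 kN/m
Resisting = 264.3 + 1673.0·tan20.8° = 264.3 + 635.5 = 899.8 kN/m
FS = 899.8 / 701.9 = 1.282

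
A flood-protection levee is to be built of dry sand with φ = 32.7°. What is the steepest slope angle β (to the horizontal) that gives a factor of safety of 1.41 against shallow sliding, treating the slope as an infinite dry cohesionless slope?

β = 24.5°

For an infinite dry cohesionless slope FS = tanφ/tanβ, so tanβ = tanφ / FS.
tanβ = tan32.7° / 1.41 = 0.6420 / 1.41 = 0.4553
β = arctan(0.4553) = 24.48°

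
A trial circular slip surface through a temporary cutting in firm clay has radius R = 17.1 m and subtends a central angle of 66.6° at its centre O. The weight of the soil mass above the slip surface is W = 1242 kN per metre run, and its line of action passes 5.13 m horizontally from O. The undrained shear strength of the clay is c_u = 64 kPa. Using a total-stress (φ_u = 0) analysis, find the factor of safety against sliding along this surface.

FS = 3.41

Taking moments about the centre O, the resisting moment is provided by the undrained shear strength acting along the arc:
Arc length L_a = R·θ = 17.1·(66.6°·π/180) = 17.1·1.1624 = 19.88 m
M_R = c_u·L_a·R = 64·19.88·17.1 = 21753.2 kN·m/m
M_D = W·d = 1242·5.13 = 6371.5 kN·m/m
FS = M_R / M_D = 21753.2 / 6371.5 = 3.414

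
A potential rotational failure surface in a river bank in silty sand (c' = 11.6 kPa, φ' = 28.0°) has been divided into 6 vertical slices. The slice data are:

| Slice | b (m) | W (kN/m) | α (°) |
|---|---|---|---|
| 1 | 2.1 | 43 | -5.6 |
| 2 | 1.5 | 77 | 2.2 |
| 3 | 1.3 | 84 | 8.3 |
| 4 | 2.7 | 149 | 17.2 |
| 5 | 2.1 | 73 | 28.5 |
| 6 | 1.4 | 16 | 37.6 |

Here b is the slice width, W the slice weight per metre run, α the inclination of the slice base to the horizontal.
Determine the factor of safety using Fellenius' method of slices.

Ordinary method of slices: FS = Σ[c'·Δl_i + (W_i cosα_i)·tanφ'] / Σ W_i sinα_i, with Δl_i = b_i / cosα_i.
Slice 1: Δl = 2.1/cos(-5.6°) = 2.110 m; N'_1 = 43·cos(-5.6°) = 42.8; c'Δl = 24.48; W sinα = -4.2
Slice 2: Δl = 1.5/cos2.2° = 1.501 m; N'_2 = 77·cos2.2° = 76.9; c'Δl = 17.41; W sinα = 3.0
Slice 3: Δl = 1.3/cos8.3° = 1.314 m; N'_3 = 84·cos8.3° = 83.1; c'Δl = 15.24; W sinα = 12.1
Slice 4: Δl = 2.7/cos17.2° = 2.826 m; N'_4 = 149·cos17.2° = 142.3; c'Δl = 32.79; W sinα = 44.1
Slice 5: Δl = 2.1/cos28.5° = 2.390 m; N'_5 = 73·cos28.5° = 64.2; c'Δl = 27.72; W sinα = 34.8
Slice 6: Δl = 1.4/cos37.6° = 1.767 m; N'_6 = 16·cos37.6° = 12.7; c'Δl = 20.50; W sinα = 9.8
Σc'Δl = 138.1 kN/m; ΣN' = 422.0 kN/m; ΣW sinα = 99.5 kN/m
Resisting = 138.1 + 422.0·tan28.0° = 138.1 + 224.4 = 362.5 kN/m
FS = 362.5 / 99.5 = 3.642

FS = 3.64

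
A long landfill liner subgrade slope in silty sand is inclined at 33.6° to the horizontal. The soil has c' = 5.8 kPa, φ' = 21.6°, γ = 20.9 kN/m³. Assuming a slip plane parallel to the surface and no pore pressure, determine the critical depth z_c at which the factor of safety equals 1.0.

z_c = 1.49 m

Setting FS = 1.00 in FS = [c' + γz cos²β tanφ'] / [γz sinβ cosβ] and solving for z:
z = c' / [γ cosβ (FS·sinβ − cosβ·tanφ')]
  = 5.8 / [20.9·cos33.6°·(1.00·sin33.6° − cos33.6°·tan21.6°)]
  = 5.8 / [20.9·0.8329·(1.00·0.5534 − 0.8329·0.3959)]
  = 5.8 / 3.8927 = 1.490 m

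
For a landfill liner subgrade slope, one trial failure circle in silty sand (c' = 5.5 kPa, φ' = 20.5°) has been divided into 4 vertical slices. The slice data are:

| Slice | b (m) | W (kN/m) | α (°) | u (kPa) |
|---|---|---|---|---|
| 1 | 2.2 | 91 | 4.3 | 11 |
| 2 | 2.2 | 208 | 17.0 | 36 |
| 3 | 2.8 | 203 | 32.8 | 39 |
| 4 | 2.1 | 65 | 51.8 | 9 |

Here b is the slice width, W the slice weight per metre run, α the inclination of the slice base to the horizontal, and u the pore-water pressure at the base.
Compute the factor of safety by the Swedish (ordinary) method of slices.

Ordinary method of slices: FS = Σ[c'·Δl_i + (W_i cosα_i − u_i·Δl_i)·tanφ'] / Σ W_i sinα_i, with Δl_i = b_i / cosα_i.
Slice 1: Δl = 2.2/cos4.3° = 2.206 m; N'_1 = 91·cos4.3° − 11·2.206 = 66.5; c'Δl = 12.13; W sinα = 6.8
Slice 2: Δl = 2.2/cos17.0° = 2.301 m; N'_2 = 208·cos17.0° − 36·2.301 = 116.1; c'Δl = 12.65; W sinα = 60.8
Slice 3: Δl = 2.8/cos32.8° = 3.331 m; N'_3 = 203·cos32.8° − 39·3.331 = 40.7; c'Δl = 18.32; W sinα = 110.0
Slice 4: Δl = 2.1/cos51.8° = 3.396 m; N'_4 = 65·cos51.8° − 9·3.396 = 9.6; c'Δl = 18.68; W sinα = 51.1
Σc'Δl = 61.8 kN/m; ΣN' = 232.9 kN/m; ΣW sinα = 228.7 kN/m
Resisting = 61.8 + 232.9·tan20.5° = 61.8 + 87.1 = 148.9 kN/m
FS = 148.9 / 228.7 = 0.651

FS = 0.65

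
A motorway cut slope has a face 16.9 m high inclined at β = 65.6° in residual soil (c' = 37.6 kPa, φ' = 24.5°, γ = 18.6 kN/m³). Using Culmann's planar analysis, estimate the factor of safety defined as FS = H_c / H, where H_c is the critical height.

H_c = (4c'/γ) · sinβ cosφ' / [1 − cos(β − φ')]
    = (4·37.6/18.6) · sin65.6°·cos24.5° / [1 − cos41.1°]
    = 8.086 · 0.8287 / 0.2464 = 27.19 m
FS = H_c / H = 27.19 / 16.9 = 1.609

FS = 1.61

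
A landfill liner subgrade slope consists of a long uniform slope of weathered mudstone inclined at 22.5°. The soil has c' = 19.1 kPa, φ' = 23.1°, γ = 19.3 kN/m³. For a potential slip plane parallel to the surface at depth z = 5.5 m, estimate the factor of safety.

For an infinite slope with a slip plane parallel to the surface (no pore pressure): FS = [c' + γz cos²β tanφ'] / [γz sinβ cosβ].
γz = 19.3·5.5 = 106.15 kN/m²
Numerator = 19.1 + 106.15·cos²22.5°·tan23.1° = 19.1 + 106.15·0.8536·0.4265 = 57.746 kPa
Denominator = 106.15·sin22.5°·cos22.5° = 106.15·0.3827·0.9239 = 37.530 kPa
FS = 57.746 / 37.530 = 1.539

FS = 1.54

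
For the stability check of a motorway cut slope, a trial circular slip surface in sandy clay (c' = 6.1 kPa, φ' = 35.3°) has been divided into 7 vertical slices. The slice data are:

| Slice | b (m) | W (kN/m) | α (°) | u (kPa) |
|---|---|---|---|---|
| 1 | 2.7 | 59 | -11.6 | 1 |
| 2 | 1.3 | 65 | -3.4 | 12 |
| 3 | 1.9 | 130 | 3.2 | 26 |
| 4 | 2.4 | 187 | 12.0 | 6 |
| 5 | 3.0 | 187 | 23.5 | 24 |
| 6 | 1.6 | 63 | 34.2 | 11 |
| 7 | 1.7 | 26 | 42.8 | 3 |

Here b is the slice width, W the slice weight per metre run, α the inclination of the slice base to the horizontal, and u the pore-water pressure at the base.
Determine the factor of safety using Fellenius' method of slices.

Ordinary method of slices: FS = Σ[c'·Δl_i + (W_i cosα_i − u_i·Δl_i)·tanφ'] / Σ W_i sinα_i, with Δl_i = b_i / cosα_i.
Slice 1: Δl = 2.7/cos(-11.6°) = 2.756 m; N'_1 = 59·cos(-11.6°) − 1·2.756 = 55.0; c'Δl = 16.81; W sinα = -11.9
Slice 2: Δl = 1.3/cos(-3.4°) = 1.302 m; N'_2 = 65·cos(-3.4°) − 12·1.302 = 49.3; c'Δl = 7.94; W sinα = -3.9
Slice 3: Δl = 1.9/cos3.2° = 1.903 m; N'_3 = 130·cos3.2° − 26·1.903 = 80.3; c'Δl = 11.61; W sinα = 7.3
Slice 4: Δl = 2.4/cos12.0° = 2.454 m; N'_4 = 187·cos12.0° − 6·2.454 = 168.2; c'Δl = 14.97; W sinα = 38.9
Slice 5: Δl = 3.0/cos23.5° = 3.271 m; N'_5 = 187·cos23.5° − 24·3.271 = 93.0; c'Δl = 19.96; W sinα = 74.6
Slice 6: Δl = 1.6/cos34.2° = 1.935 m; N'_6 = 63·cos34.2° − 11·1.935 = 30.8; c'Δl = 11.80; W sinα = 35.4
Slice 7: Δl = 1.7/cos42.8° = 2.317 m; N'_7 = 26·cos42.8° − 3·2.317 = 12.1; c'Δl = 14.13; W sinα = 17.7
Σc'Δl = 97.2 kN/m; ΣN' = 488.7 kN/m; ΣW sinα = 158.1 kN/m
Resisting = 97.2 + 488.7·tan35.3° = 97.2 + 346.0 = 443.3 kN/m
FS = 443.3 / 158.1 = 2.804

FS = 2.80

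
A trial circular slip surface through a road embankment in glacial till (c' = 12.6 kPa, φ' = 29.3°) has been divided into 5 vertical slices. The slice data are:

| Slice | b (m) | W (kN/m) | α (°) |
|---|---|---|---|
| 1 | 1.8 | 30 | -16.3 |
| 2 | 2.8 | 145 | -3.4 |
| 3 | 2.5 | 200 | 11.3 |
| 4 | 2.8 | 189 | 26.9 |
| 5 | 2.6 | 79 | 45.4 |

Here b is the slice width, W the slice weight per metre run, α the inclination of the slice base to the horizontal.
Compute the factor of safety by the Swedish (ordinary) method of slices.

Ordinary method of slices: FS = Σ[c'·Δl_i + (W_i cosα_i)·tanφ'] / Σ W_i sinα_i, with Δl_i = b_i / cosα_i.
Slice 1: Δl = 1.8/cos(-16.3°) = 1.875 m; N'_1 = 30·cos(-16.3°) = 28.8; c'Δl = 23.63; W sinα = -8.4
Slice 2: Δl = 2.8/cos(-3.4°) = 2.805 m; N'_2 = 145·cos(-3.4°) = 144.7; c'Δl = 35.34; W sinα = -8.6
Slice 3: Δl = 2.5/cos11.3° = 2.549 m; N'_3 = 200·cos11.3° = 196.1; c'Δl = 32.12; W sinα = 39.2
Slice 4: Δl = 2.8/cos26.9° = 3.140 m; N'_4 = 189·cos26.9° = 168.5; c'Δl = 39.56; W sinα = 85.5
Slice 5: Δl = 2.6/cos45.4° = 3.703 m; N'_5 = 79·cos45.4° = 55.5; c'Δl = 46.66; W sinα = 56.3
Σc'Δl = 177.3 kN/m; ΣN' = 593.7 kN/m; ΣW sinα = 163.9 kN/m
Resisting = 177.3 + 593.7·tan29.3° = 177.3 + 333.2 = 510.5 kN/m
FS = 510.5 / 163.9 = 3.114

FS = 3.11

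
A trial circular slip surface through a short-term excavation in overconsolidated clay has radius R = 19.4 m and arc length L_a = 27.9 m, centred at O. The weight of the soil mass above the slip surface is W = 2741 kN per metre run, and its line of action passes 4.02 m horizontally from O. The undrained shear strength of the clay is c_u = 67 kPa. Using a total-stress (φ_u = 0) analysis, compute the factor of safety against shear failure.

FS = 3.29

Taking moments about the centre O, the resisting moment is provided by the undrained shear strength acting along the arc:
M_R = c_u·L_a·R = 67·27.90·19.4 = 36264.4 kN·m/m
M_D = W·d = 2741·4.02 = 11018.8 kN·m/m
FS = M_R / M_D = 36264.4 / 11018.8 = 3.291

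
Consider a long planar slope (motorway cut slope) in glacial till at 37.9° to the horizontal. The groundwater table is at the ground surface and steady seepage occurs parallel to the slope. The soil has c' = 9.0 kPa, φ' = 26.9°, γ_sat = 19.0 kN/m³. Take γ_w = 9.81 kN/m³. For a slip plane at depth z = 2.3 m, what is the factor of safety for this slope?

With seepage parallel to the slope and the water table at the surface, the effective normal stress on the slip plane uses the buoyant unit weight γ' = γ_sat − γ_w while the driving shear stress uses γ_sat:
FS = [c' + γ' z cos²β tanφ'] / [γ_sat z sinβ cosβ]
γ' = 19.0 − 9.81 = 9.19 kN/m³
Numerator = 9.0 + 9.19·2.3·cos²37.9°·tan26.9° = 9.0 + 9.19·2.3·0.6227·0.5073 = 15.677 kPa
Denominator = 19.0·2.3·sin37.9°·cos37.9° = 19.0·2.3·0.6143·0.7891 = 21.182 kPa
FS = 15.677 / 21.182 = 0.740

FS = 0.74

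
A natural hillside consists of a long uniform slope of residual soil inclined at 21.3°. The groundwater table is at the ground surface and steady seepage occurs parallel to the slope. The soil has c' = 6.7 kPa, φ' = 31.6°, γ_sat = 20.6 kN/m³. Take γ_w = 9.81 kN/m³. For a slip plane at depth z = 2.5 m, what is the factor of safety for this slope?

With seepage parallel to the slope and the water table at the surface, the effective normal stress on the slip plane uses the buoyant unit weight γ' = γ_sat − γ_w while the driving shear stress uses γ_sat:
FS = [c' + γ' z cos²β tanφ'] / [γ_sat z sinβ cosβ]
γ' = 20.6 − 9.81 = 10.79 kN/m³
Numerator = 6.7 + 10.79·2.5·cos²21.3°·tan31.6° = 6.7 + 10.79·2.5·0.8680·0.6152 = 21.105 kPa
Denominator = 20.6·2.5·sin21.3°·cos21.3° = 20.6·2.5·0.3633·0.9317 = 17.430 kPa
FS = 21.105 / 17.430 = 1.211

FS = 1.21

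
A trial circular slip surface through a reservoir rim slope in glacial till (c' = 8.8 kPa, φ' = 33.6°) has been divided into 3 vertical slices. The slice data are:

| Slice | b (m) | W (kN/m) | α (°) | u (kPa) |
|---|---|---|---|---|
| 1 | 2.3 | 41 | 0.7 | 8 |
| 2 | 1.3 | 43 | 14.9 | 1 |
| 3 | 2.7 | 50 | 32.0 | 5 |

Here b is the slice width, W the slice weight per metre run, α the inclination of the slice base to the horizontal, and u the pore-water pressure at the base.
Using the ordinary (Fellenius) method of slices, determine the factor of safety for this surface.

Ordinary method of slices: FS = Σ[c'·Δl_i + (W_i cosα_i − u_i·Δl_i)·tanφ'] / Σ W_i sinα_i, with Δl_i = b_i / cosα_i.
Slice 1: Δl = 2.3/cos0.7° = 2.300 m; N'_1 = 41·cos0.7° − 8·2.300 = 22.6; c'Δl = 20.24; W sinα = 0.5
Slice 2: Δl = 1.3/cos14.9° = 1.345 m; N'_2 = 43·cos14.9° − 1·1.345 = 40.2; c'Δl = 11.84; W sinα = 11.1
Slice 3: Δl = 2.7/cos32.0° = 3.184 m; N'_3 = 50·cos32.0° − 5·3.184 = 26.5; c'Δl = 28.02; W sinα = 26.5
Σc'Δl = 60.1 kN/m; ΣN' = 89.3 kN/m; ΣW sinα = 38.1 kN/m
Resisting = 60.1 + 89.3·tan33.6° = 60.1 + 59.3 = 119.4 kN/m
FS = 119.4 / 38.1 = 3.138

FS = 3.14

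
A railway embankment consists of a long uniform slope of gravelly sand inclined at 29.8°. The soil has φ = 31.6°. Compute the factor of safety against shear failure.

FS = 1.07

For a dry cohesionless infinite slope the factor of safety is FS = tanφ / tanβ.
FS = tan31.6° / tan29.8° = 0.6152 / 0.5727 = 1.074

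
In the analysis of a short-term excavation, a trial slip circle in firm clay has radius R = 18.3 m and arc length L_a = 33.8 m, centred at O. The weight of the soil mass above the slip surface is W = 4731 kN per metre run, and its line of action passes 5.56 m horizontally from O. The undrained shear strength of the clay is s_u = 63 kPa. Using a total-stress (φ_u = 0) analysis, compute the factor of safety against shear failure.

FS = 1.48

Taking moments about the centre O, the resisting moment is provided by the undrained shear strength acting along the arc:
M_R = s_u·L_a·R = 63·33.80·18.3 = 38968.0 kN·m/m
M_D = W·d = 4731·5.56 = 26304.4 kN·m/m
FS = M_R / M_D = 38968.0 / 26304.4 = 1.481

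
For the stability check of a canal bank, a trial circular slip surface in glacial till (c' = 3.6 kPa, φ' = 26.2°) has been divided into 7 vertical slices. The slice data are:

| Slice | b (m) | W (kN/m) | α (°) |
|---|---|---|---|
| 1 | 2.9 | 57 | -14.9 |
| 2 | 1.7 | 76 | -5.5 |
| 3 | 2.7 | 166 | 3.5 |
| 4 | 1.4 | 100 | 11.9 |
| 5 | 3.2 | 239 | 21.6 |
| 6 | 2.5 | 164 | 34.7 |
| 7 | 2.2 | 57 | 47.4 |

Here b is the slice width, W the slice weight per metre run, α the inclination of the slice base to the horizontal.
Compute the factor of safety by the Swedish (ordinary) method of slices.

FS = 1.96

Ordinary method of slices: FS = Σ[c'·Δl_i + (W_i cosα_i)·tanφ'] / Σ W_i sinα_i, with Δl_i = b_i / cosα_i.
Slice 1: Δl = 2.9/cos(-14.9°) = 3.001 m; N'_1 = 57·cos(-14.9°) = 55.1; c'Δl = 10.80; W sinα = -14.7
Slice 2: Δl = 1.7/cos(-5.5°) = 1.708 m; N'_2 = 76·cos(-5.5°) = 75.7; c'Δl = 6.15; W sinα = -7.3
Slice 3: Δl = 2.7/cos3.5° = 2.705 m; N'_3 = 166·cos3.5° = 165.7; c'Δl = 9.74; W sinα = 10.1
Slice 4: Δl = 1.4/cos11.9° = 1.431 m; N'_4 = 100·cos11.9° = 97.9; c'Δl = 5.15; W sinα = 20.6
Slice 5: Δl = 3.2/cos21.6° = 3.442 m; N'_5 = 239·cos21.6° = 222.2; c'Δl = 12.39; W sinα = 88.0
Slice 6: Δl = 2.5/cos34.7° = 3.041 m; N'_6 = 164·cos34.7° = 134.8; c'Δl = 10.95; W sinα = 93.4
Slice 7: Δl = 2.2/cos47.4° = 3.250 m; N'_7 = 57·cos47.4° = 38.6; c'Δl = 11.70; W sinα = 42.0
Σc'Δl = 66.9 kN/m; ΣN' = 789.9 kN/m; ΣW sinα = 232.1 kN/m
Resisting = 66.9 + 789.9·tan26.2° = 66.9 + 388.7 = 455.6 kN/m
FS = 455.6 / 232.1 = 1.963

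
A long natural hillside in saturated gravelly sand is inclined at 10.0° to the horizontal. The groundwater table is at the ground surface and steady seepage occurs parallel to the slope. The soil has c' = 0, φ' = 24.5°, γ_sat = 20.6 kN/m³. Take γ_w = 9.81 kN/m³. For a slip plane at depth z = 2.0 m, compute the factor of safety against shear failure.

With seepage parallel to the slope and the water table at the surface, the effective normal stress on the slip plane uses the buoyant unit weight γ' = γ_sat − γ_w while the driving shear stress uses γ_sat:
FS = [c' + γ' z cos²β tanφ'] / [γ_sat z sinβ cosβ]
(For c' = 0 this reduces to FS = (γ'/γ_sat)·tanφ'/tanβ.)
γ' = 20.6 − 9.81 = 10.79 kN/m³
Numerator = 0.0 + 10.79·2.0·cos²10.0°·tan24.5° = 0.0 + 10.79·2.0·0.9698·0.4557 = 9.538 kPa
Denominator = 20.6·2.0·sin10.0°·cos10.0° = 20.6·2.0·0.1736·0.9848 = 7.046 kPa
FS = 9.538 / 7.046 = 1.354

FS = 1.35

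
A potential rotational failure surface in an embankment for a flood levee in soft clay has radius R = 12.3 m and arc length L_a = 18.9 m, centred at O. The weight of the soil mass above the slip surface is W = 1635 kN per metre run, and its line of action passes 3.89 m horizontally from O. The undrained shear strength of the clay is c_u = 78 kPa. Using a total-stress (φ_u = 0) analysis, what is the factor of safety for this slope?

FS = 2.85

Taking moments about the centre O, the resisting moment is provided by the undrained shear strength acting along the arc:
M_R = c_u·L_a·R = 78·18.90·12.3 = 18132.7 kN·m/m
M_D = W·d = 1635·3.89 = 6360.2 kN·m/m
FS = M_R / M_D = 18132.7 / 6360.2 = 2.851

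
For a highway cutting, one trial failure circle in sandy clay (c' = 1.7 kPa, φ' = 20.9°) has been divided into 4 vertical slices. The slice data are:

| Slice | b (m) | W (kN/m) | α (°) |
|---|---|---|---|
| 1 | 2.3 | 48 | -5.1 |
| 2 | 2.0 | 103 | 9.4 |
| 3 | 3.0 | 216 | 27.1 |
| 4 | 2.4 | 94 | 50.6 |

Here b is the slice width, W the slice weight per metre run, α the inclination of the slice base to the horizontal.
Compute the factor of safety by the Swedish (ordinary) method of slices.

Ordinary method of slices: FS = Σ[c'·Δl_i + (W_i cosα_i)·tanφ'] / Σ W_i sinα_i, with Δl_i = b_i / cosα_i.
Slice 1: Δl = 2.3/cos(-5.1°) = 2.309 m; N'_1 = 48·cos(-5.1°) = 47.8; c'Δl = 3.93; W sinα = -4.3
Slice 2: Δl = 2.0/cos9.4° = 2.027 m; N'_2 = 103·cos9.4° = 101.6; c'Δl = 3.45; W sinα = 16.8
Slice 3: Δl = 3.0/cos27.1° = 3.370 m; N'_3 = 216·cos27.1° = 192.3; c'Δl = 5.73; W sinα = 98.4
Slice 4: Δl = 2.4/cos50.6° = 3.781 m; N'_4 = 94·cos50.6° = 59.7; c'Δl = 6.43; W sinα = 72.6
Σc'Δl = 19.5 kN/m; ΣN' = 401.4 kN/m; ΣW sinα = 183.6 kN/m
Resisting = 19.5 + 401.4·tan20.9° = 19.5 + 153.3 = 172.8 kN/m
FS = 172.8 / 183.6 = 0.941

FS = 0.94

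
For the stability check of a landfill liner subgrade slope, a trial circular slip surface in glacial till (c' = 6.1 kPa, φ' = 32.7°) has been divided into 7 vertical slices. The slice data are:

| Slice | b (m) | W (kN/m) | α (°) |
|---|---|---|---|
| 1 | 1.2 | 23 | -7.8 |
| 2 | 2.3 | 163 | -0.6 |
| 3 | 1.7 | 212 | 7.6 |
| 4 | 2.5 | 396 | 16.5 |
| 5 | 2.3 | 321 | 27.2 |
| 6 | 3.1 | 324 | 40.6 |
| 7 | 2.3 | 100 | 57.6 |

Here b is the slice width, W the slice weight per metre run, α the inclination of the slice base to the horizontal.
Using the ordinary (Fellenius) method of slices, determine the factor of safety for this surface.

Ordinary method of slices: FS = Σ[c'·Δl_i + (W_i cosα_i)·tanφ'] / Σ W_i sinα_i, with Δl_i = b_i / cosα_i.
Slice 1: Δl = 1.2/cos(-7.8°) = 1.211 m; N'_1 = 23·cos(-7.8°) = 22.8; c'Δl = 7.39; W sinα = -3.1
Slice 2: Δl = 2.3/cos(-0.6°) = 2.300 m; N'_2 = 163·cos(-0.6°) = 163.0; c'Δl = 14.03; W sinα = -1.7
Slice 3: Δl = 1.7/cos7.6° = 1.715 m; N'_3 = 212·cos7.6° = 210.1; c'Δl = 10.46; W sinα = 28.0
Slice 4: Δl = 2.5/cos16.5° = 2.607 m; N'_4 = 396·cos16.5° = 379.7; c'Δl = 15.90; W sinα = 112.5
Slice 5: Δl = 2.3/cos27.2° = 2.586 m; N'_5 = 321·cos27.2° = 285.5; c'Δl = 15.77; W sinα = 146.7
Slice 6: Δl = 3.1/cos40.6° = 4.083 m; N'_6 = 324·cos40.6° = 246.0; c'Δl = 24.91; W sinα = 210.9
Slice 7: Δl = 2.3/cos57.6° = 4.292 m; N'_7 = 100·cos57.6° = 53.6; c'Δl = 26.18; W sinα = 84.4
Σc'Δl = 114.6 kN/m; ΣN' = 1360.7 kN/m; ΣW sinα = 577.7 kN/m
Resisting = 114.6 + 1360.7·tan32.7° = 114.6 + 873.6 = 988.2 kN/m
FS = 988.2 / 577.7 = 1.711

FS = 1.71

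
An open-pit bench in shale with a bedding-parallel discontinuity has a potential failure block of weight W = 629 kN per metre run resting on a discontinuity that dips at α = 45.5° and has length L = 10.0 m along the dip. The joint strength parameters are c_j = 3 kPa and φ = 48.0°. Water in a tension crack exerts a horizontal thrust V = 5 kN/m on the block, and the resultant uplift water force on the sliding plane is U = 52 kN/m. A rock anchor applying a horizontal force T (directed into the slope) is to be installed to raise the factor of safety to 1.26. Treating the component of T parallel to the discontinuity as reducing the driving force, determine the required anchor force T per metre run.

T = 67 kN/m

Resolving forces along and normal to the sliding plane, with the horizontal anchor force T adding T·sinα to the effective normal force and T·cosα acting up the plane against the driving force:
FS = [c_jL + (W cosα − U − V sinα + T sinα) tanφ] / [W sinα + V cosα − T cosα]
Without the anchor: N' = 385.3 kN/m, driving T_d = 452.1 kN/m, resisting R = 3·10.0 + 385.3·tan48.0° = 457.9 kN/m, FS = 1.01.
Setting FS = 1.26 and solving for T:
1.26·(452.1 − T cos45.5°) = 457.9 + T sin45.5°·tan48.0°
T·(sin45.5°·tan48.0° + 1.26·cos45.5°) = 1.26·452.1 − 457.9
T·(0.7133·1.1106 + 1.26·0.7009) = 569.7 − 457.9 = 111.8
T·1.6753 = 111.8
T = 66.7 kN/m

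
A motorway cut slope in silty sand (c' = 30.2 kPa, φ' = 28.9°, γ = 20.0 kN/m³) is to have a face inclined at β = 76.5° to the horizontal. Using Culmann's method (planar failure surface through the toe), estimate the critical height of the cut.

Culmann's analysis gives the critical failure plane at α_cr = (β + φ')/2 = (76.5 + 28.9)/2 = 52.7°, and the critical height
H_c = (4c'/γ) · sinβ cosφ' / [1 − cos(β − φ')]
    = (4·30.2/20.0) · sin76.5°·cos28.9° / [1 − cos(47.6°)]
    = 6.040 · 0.9724·0.8755 / [1 − 0.6743]
    = 6.040 · 0.8513 / 0.3257
    = 15.79 m

H_c = 15.79 m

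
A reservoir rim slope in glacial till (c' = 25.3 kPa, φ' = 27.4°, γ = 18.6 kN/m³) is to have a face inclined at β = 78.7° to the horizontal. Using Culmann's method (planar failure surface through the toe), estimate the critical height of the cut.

Culmann's analysis gives the critical failure plane at α_cr = (β + φ')/2 = (78.7 + 27.4)/2 = 53.0°, and the critical height
H_c = (4c'/γ) · sinβ cosφ' / [1 − cos(β − φ')]
    = (4·25.3/18.6) · sin78.7°·cos27.4° / [1 − cos(51.3°)]
    = 5.441 · 0.9806·0.8878 / [1 − 0.6252]
    = 5.441 · 0.8706 / 0.3748
    = 12.64 m

H_c = 12.64 m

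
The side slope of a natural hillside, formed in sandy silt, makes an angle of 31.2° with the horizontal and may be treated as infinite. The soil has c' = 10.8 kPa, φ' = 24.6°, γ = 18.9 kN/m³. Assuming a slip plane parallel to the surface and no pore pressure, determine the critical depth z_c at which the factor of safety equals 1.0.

Setting FS = 1.00 in FS = [c' + γz cos²β tanφ'] / [γz sinβ cosβ] and solving for z:
z = c' / [γ cosβ (FS·sinβ − cosβ·tanφ')]
  = 10.8 / [18.9·cos31.2°·(1.00·sin31.2° − cos31.2°·tan24.6°)]
  = 10.8 / [18.9·0.8554·(1.00·0.5180 − 0.8554·0.4578)]
  = 10.8 / 2.0436 = 5.285 m

z_c = 5.28 m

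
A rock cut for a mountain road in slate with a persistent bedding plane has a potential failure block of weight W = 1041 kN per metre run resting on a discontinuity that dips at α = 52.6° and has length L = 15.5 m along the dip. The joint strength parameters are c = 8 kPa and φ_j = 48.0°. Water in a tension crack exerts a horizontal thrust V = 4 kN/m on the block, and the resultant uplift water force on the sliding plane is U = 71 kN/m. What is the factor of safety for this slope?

Resolving the block weight along and normal to the plane and applying the Mohr–Coulomb strength on the joint:
N' = W cosα − U − V sinα = 1041·cos52.6° − 71 − 4·sin52.6° = 558.1 kN/m
Driving force T = W sinα + V cosα = 1041·sin52.6° + 4·cos52.6° = 829.4 kN/m
Resisting force R = c·L + N'·tanφ_j = 8·15.5 + 558.1·tan48.0° = 124.0 + 619.8 = 743.8 kN/m
FS = R / T = 743.8 / 829.4 = 0.897

FS = 0.90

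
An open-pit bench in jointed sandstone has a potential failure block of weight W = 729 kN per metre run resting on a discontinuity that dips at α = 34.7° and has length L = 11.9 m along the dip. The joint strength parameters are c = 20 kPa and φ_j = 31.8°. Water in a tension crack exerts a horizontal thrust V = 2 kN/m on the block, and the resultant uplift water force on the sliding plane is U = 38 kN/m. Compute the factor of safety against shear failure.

FS = 1.40

Resolving the block weight along and normal to the plane and applying the Mohr–Coulomb strength on the joint:
N' = W cosα − U − V sinα = 729·cos34.7° − 38 − 2·sin34.7° = 560.2 kN/m
Driving force T = W sinα + V cosα = 729·sin34.7° + 2·cos34.7° = 416.6 kN/m
Resisting force R = c·L + N'·tanφ_j = 20·11.9 + 560.2·tan31.8° = 238.0 + 347.3 = 585.3 kN/m
FS = R / T = 585.3 / 416.6 = 1.405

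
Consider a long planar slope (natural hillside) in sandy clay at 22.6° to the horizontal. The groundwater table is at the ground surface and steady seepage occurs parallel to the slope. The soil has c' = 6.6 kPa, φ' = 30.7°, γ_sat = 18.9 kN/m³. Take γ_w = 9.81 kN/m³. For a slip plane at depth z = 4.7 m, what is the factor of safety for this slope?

FS = 0.90

With seepage parallel to the slope and the water table at the surface, the effective normal stress on the slip plane uses the buoyant unit weight γ' = γ_sat − γ_w while the driving shear stress uses γ_sat:
FS = [c' + γ' z cos²β tanφ'] / [γ_sat z sinβ cosβ]
γ' = 18.9 − 9.81 = 9.09 kN/m³
Numerator = 6.6 + 9.09·4.7·cos²22.6°·tan30.7° = 6.6 + 9.09·4.7·0.8523·0.5938 = 28.221 kPa
Denominator = 18.9·4.7·sin22.6°·cos22.6° = 18.9·4.7·0.3843·0.9232 = 31.516 kPa
FS = 28.221 / 31.516 = 0.895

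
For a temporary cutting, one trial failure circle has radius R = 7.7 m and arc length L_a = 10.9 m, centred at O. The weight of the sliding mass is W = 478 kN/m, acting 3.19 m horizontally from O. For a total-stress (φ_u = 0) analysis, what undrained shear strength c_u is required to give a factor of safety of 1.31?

FS = c_u·L_a·R / (W·d), so c_u = FS·W·d / (L_a·R).
c_u = 1.31·478·3.19 / (10.90·7.7) = 1997.5 / 83.93 = 23.80 kPa

c_u = 23.8 kPa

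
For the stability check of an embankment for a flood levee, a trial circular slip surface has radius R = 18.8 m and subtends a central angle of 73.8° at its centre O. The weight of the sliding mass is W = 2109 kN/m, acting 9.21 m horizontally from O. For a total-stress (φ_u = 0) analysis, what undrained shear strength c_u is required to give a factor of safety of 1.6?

FS = c_u·L_a·R / (W·d), so c_u = FS·W·d / (L_a·R).
Arc length L_a = R·θ = 18.8·(73.8°·π/180) = 18.8·1.2881 = 24.22 m
c_u = 1.6·2109·9.21 / (24.22·18.8) = 31078.2 / 455.25 = 68.27 kPa

c_u = 68.3 kPa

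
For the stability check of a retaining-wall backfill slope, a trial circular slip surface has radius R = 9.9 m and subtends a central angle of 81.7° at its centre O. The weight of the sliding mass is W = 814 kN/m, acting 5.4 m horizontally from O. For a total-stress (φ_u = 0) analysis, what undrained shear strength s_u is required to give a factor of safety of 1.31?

FS = s_u·L_a·R / (W·d), so s_u = FS·W·d / (L_a·R).
Arc length L_a = R·θ = 9.9·(81.7°·π/180) = 9.9·1.4259 = 14.12 m
s_u = 1.31·814·5.4 / (14.12·9.9) = 5758.2 / 139.76 = 41.20 kPa

s_u = 41.2 kPa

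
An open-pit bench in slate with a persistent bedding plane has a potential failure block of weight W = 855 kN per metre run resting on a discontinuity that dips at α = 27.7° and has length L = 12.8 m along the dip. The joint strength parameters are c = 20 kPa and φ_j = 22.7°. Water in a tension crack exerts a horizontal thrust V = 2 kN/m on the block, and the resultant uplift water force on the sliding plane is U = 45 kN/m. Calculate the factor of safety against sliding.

Resolving the block weight along and normal to the plane and applying the Mohr–Coulomb strength on the joint:
N' = W cosα − U − V sinα = 855·cos27.7° − 45 − 2·sin27.7° = 711.1 kN/m
Driving force T = W sinα + V cosα = 855·sin27.7° + 2·cos27.7° = 399.2 kN/m
Resisting force R = c·L + N'·tanφ_j = 20·12.8 + 711.1·tan22.7° = 256.0 + 297.5 = 553.5 kN/m
FS = R / T = 553.5 / 399.2 = 1.386

FS = 1.39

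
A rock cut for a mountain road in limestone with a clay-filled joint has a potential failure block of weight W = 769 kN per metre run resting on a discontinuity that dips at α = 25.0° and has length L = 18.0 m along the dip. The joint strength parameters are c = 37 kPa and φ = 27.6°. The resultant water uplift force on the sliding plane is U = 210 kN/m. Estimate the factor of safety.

Resolving the block weight along and normal to the plane and applying the Mohr–Coulomb strength on the joint:
N' = W cosα − U = 769·cos25.0° − 210 = 487.0 kN/m
Driving force T = W sinα = 769·sin25.0° = 325.0 kN/m
Resisting force R = c·L + N'·tanφ = 37·18.0 + 487.0·tan27.6° = 666.0 + 254.6 = 920.6 kN/m
FS = R / T = 920.6 / 325.0 = 2.833

FS = 2.83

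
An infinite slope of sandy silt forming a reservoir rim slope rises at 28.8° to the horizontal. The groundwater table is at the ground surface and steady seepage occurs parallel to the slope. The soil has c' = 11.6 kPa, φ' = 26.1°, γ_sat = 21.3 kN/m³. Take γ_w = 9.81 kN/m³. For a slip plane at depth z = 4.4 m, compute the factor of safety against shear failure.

FS = 0.77

With seepage parallel to the slope and the water table at the surface, the effective normal stress on the slip plane uses the buoyant unit weight γ' = γ_sat − γ_w while the driving shear stress uses γ_sat:
FS = [c' + γ' z cos²β tanφ'] / [γ_sat z sinβ cosβ]
γ' = 21.3 − 9.81 = 11.49 kN/m³
Numerator = 11.6 + 11.49·4.4·cos²28.8°·tan26.1° = 11.6 + 11.49·4.4·0.7679·0.4899 = 30.619 kPa
Denominator = 21.3·4.4·sin28.8°·cos28.8° = 21.3·4.4·0.4818·0.8763 = 39.565 kPa
FS = 30.619 / 39.565 = 0.774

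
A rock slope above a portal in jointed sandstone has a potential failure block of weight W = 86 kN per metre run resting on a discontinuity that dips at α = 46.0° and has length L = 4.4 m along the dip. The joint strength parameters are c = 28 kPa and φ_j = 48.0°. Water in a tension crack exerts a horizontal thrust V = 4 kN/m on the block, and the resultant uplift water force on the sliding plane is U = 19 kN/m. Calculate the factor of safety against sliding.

Resolving the block weight along and normal to the plane and applying the Mohr–Coulomb strength on the joint:
N' = W cosα − U − V sinα = 86·cos46.0° − 19 − 4·sin46.0° = 37.9 kN/m
Driving force T = W sinα + V cosα = 86·sin46.0° + 4·cos46.0° = 64.6 kN/m
Resisting force R = c·L + N'·tanφ_j = 28·4.4 + 37.9·tan48.0° = 123.2 + 42.1 = 165.3 kN/m
FS = R / T = 165.3 / 64.6 = 2.556

FS = 2.56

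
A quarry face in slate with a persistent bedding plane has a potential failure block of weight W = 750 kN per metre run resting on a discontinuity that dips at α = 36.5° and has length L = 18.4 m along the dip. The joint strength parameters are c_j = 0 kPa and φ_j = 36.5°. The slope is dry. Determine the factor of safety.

FS = 1.00

Resolving the block weight along and normal to the plane and applying the Mohr–Coulomb strength on the joint:
N' = W cosα = 750·cos36.5° = 602.9 kN/m
Driving force T = W sinα = 750·sin36.5° = 446.1 kN/m
Resisting force R = c_j·L + N'·tanφ_j = 0·18.4 + 602.9·tan36.5° = 0.0 + 446.1 = 446.1 kN/m
FS = R / T = 446.1 / 446.1 = 1.000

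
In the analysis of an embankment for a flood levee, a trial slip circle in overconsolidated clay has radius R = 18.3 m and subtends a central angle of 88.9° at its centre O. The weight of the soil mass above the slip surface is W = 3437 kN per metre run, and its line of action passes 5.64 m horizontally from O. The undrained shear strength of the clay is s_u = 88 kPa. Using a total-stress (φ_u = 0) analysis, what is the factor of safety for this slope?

FS = 2.36

Taking moments about the centre O, the resisting moment is provided by the undrained shear strength acting along the arc:
Arc length L_a = R·θ = 18.3·(88.9°·π/180) = 18.3·1.5516 = 28.39 m
M_R = s_u·L_a·R = 88·28.39·18.3 = 45726.1 kN·m/m
M_D = W·d = 3437·5.64 = 19384.7 kN·m/m
FS = M_R / M_D = 45726.1 / 19384.7 = 2.359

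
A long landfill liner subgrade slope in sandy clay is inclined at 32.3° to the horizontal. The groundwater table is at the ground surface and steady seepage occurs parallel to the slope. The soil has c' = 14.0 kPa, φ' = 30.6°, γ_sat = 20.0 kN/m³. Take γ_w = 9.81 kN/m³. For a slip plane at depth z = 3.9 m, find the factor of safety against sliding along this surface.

FS = 0.87

With seepage parallel to the slope and the water table at the surface, the effective normal stress on the slip plane uses the buoyant unit weight γ' = γ_sat − γ_w while the driving shear stress uses γ_sat:
FS = [c' + γ' z cos²β tanφ'] / [γ_sat z sinβ cosβ]
γ' = 20.0 − 9.81 = 10.19 kN/m³
Numerator = 14.0 + 10.19·3.9·cos²32.3°·tan30.6° = 14.0 + 10.19·3.9·0.7145·0.5914 = 30.792 kPa
Denominator = 20.0·3.9·sin32.3°·cos32.3° = 20.0·3.9·0.5344·0.8453 = 35.230 kPa
FS = 30.792 / 35.230 = 0.874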